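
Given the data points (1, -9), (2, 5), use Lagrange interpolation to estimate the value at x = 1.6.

Lagrange interpolation formula:
P(x) = Σ yᵢ × Lᵢ(x)
where Lᵢ(x) = Π_{j≠i} (x - xⱼ)/(xᵢ - xⱼ)

L_0(1.6) = (1.6 - 2)/(1 - 2) = 0.400000
L_1(1.6) = (1.6 - 1)/(2 - 1) = 0.600000

P(1.6) = (-9)×L_0(1.6) + 5×L_1(1.6)
P(1.6) = -0.600000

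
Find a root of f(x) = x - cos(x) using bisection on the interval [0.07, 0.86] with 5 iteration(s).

f(x) = x - cos(x)
Initial interval: [0.07, 0.86]

Iteration 1:
  c_1 = (0.070000 + 0.860000)/2 = 0.465000
  f(c_1) = f(0.465000) = -0.428822
  f(a) × f(c) ≥ 0, new interval: [0.465000, 0.860000]
Iteration 2:
  c_2 = (0.465000 + 0.860000)/2 = 0.662500
  f(c_2) = f(0.662500) = -0.125957
  f(a) × f(c) ≥ 0, new interval: [0.662500, 0.860000]
Iteration 3:
  c_3 = (0.662500 + 0.860000)/2 = 0.761250
  f(c_3) = f(0.761250) = 0.037276
  f(a) × f(c) < 0, new interval: [0.662500, 0.761250]
Iteration 4:
  c_4 = (0.662500 + 0.761250)/2 = 0.711875
  f(c_4) = f(0.711875) = -0.045263
  f(a) × f(c) ≥ 0, new interval: [0.711875, 0.761250]
Iteration 5:
  c_5 = (0.711875 + 0.761250)/2 = 0.736563
  f(c_5) = f(0.736563) = -0.004220
  f(a) × f(c) ≥ 0, new interval: [0.736563, 0.761250]

After 5 iteration(s), the approximation is c_5 = 0.736563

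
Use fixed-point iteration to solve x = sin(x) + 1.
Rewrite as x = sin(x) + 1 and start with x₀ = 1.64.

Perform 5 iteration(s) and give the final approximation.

Equation: x = sin(x) + 1
Fixed-point form: x = sin(x) + 1
x₀ = 1.64

x_1 = g(1.640000) = 1.997606
x_2 = g(1.997606) = 1.910291
x_3 = g(1.910291) = 1.942923
x_4 = g(1.942923) = 1.931556
x_5 = g(1.931556) = 1.935629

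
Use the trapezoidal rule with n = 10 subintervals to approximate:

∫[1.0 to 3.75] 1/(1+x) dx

f(x) = 1/(1+x)
a = 1.0, b = 3.75, n = 10
h = (b - a)/n = 0.275000

Trapezoidal rule: (h/2)[f(x₀) + 2f(x₁) + 2f(x₂) + ... + f(xₙ)]

x_0 = 1.0000, f(x_0) = 0.500000, coefficient = 1
x_1 = 1.2750, f(x_1) = 0.439560, coefficient = 2
x_2 = 1.5500, f(x_2) = 0.392157, coefficient = 2
x_3 = 1.8250, f(x_3) = 0.353982, coefficient = 2
x_4 = 2.1000, f(x_4) = 0.322581, coefficient = 2
x_5 = 2.3750, f(x_5) = 0.296296, coefficient = 2
x_6 = 2.6500, f(x_6) = 0.273973, coefficient = 2
x_7 = 2.9250, f(x_7) = 0.254777, coefficient = 2
x_8 = 3.2000, f(x_8) = 0.238095, coefficient = 2
x_9 = 3.4750, f(x_9) = 0.223464, coefficient = 2
x_10 = 3.7500, f(x_10) = 0.210526, coefficient = 1

I ≈ (0.275000/2) × 6.300297 = 0.866291
Exact value: 0.864997
Error: 0.001293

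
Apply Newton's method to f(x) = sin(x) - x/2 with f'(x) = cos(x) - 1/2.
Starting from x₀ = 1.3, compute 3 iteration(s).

f(x) = sin(x) - x/2
f'(x) = cos(x) - 1/2
x₀ = 1.3

Newton-Raphson formula: x_{n+1} = x_n - f(x_n)/f'(x_n)

Iteration 1:
  f(1.300000) = 0.313558
  f'(1.300000) = -0.232501
  x_1 = 1.300000 - 0.313558/(-0.232501) = 2.648631
Iteration 2:
  f(2.648631) = -0.851078
  f'(2.648631) = -1.380935
  x_2 = 2.648631 - (-0.851078)/(-1.380935) = 2.032325
Iteration 3:
  f(2.032325) = -0.120790
  f'(2.032325) = -0.945317
  x_3 = 2.032325 - (-0.120790)/(-0.945317) = 1.904548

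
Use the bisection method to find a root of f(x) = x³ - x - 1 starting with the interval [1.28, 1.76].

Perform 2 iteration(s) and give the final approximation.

f(x) = x³ - x - 1
Initial interval: [1.28, 1.76]

Iteration 1:
  c_1 = (1.280000 + 1.760000)/2 = 1.520000
  f(c_1) = f(1.520000) = 0.991808
  f(a) × f(c) < 0, new interval: [1.280000, 1.520000]
Iteration 2:
  c_2 = (1.280000 + 1.520000)/2 = 1.400000
  f(c_2) = f(1.400000) = 0.344000
  f(a) × f(c) < 0, new interval: [1.280000, 1.400000]

After 2 iteration(s), the approximation is c_2 = 1.400000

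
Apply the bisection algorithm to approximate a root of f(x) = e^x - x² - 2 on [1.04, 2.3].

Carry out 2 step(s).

f(x) = e^x - x² - 2
Initial interval: [1.04, 2.3]

Iteration 1:
  c_1 = (1.040000 + 2.300000)/2 = 1.670000
  f(c_1) = f(1.670000) = 0.523268
  f(a) × f(c) < 0, new interval: [1.040000, 1.670000]
Iteration 2:
  c_2 = (1.040000 + 1.670000)/2 = 1.355000
  f(c_2) = f(1.355000) = 0.040736
  f(a) × f(c) < 0, new interval: [1.040000, 1.355000]

After 2 iteration(s), the approximation is c_2 = 1.355000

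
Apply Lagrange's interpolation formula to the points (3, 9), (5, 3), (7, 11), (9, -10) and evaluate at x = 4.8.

Lagrange interpolation formula:
P(x) = Σ yᵢ × Lᵢ(x)
where Lᵢ(x) = Π_{j≠i} (x - xⱼ)/(xᵢ - xⱼ)

L_0(4.8) = (4.8 - 5)/(3 - 5) × (4.8 - 7)/(3 - 7) × (4.8 - 9)/(3 - 9) = 0.038500
L_1(4.8) = (4.8 - 3)/(5 - 3) × (4.8 - 7)/(5 - 7) × (4.8 - 9)/(5 - 9) = 1.039500
L_2(4.8) = (4.8 - 3)/(7 - 3) × (4.8 - 5)/(7 - 5) × (4.8 - 9)/(7 - 9) = -0.094500
L_3(4.8) = (4.8 - 3)/(9 - 3) × (4.8 - 5)/(9 - 5) × (4.8 - 7)/(9 - 7) = 0.016500

P(4.8) = 9×L_0(4.8) + 3×L_1(4.8) + 11×L_2(4.8) + (-10)×L_3(4.8)
P(4.8) = 2.260500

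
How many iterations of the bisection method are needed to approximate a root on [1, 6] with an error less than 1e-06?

We need (b-a)/2^n ≤ 1e-06
(6 - 1)/2^n ≤ 1e-06
5/2^n ≤ 1e-06
2^n ≥ 5000000
n ≥ log₂(5000000) = 22.25
n ≥ 23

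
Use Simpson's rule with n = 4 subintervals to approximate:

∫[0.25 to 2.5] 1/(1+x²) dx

f(x) = 1/(1+x²)
a = 0.25, b = 2.5, n = 4
h = (b - a)/n = 0.562500

Simpson's rule: (h/3)[f(x₀) + 4f(x₁) + 2f(x₂) + ... + f(xₙ)]

x_0 = 0.2500, f(x_0) = 0.941176, coefficient = 1
x_1 = 0.8125, f(x_1) = 0.602353, coefficient = 4
x_2 = 1.3750, f(x_2) = 0.345946, coefficient = 2
x_3 = 1.9375, f(x_3) = 0.210353, coefficient = 4
x_4 = 2.5000, f(x_4) = 0.137931, coefficient = 1

I ≈ (0.562500/3) × 5.021824 = 0.941592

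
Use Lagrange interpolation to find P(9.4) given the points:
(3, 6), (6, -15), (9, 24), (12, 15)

Lagrange interpolation formula:
P(x) = Σ yᵢ × Lᵢ(x)
where Lᵢ(x) = Π_{j≠i} (x - xⱼ)/(xᵢ - xⱼ)

L_0(9.4) = (9.4 - 6)/(3 - 6) × (9.4 - 9)/(3 - 9) × (9.4 - 12)/(3 - 12) = 0.021827
L_1(9.4) = (9.4 - 3)/(6 - 3) × (9.4 - 9)/(6 - 9) × (9.4 - 12)/(6 - 12) = -0.123259
L_2(9.4) = (9.4 - 3)/(9 - 3) × (9.4 - 6)/(9 - 6) × (9.4 - 12)/(9 - 12) = 1.047704
L_3(9.4) = (9.4 - 3)/(12 - 3) × (9.4 - 6)/(12 - 6) × (9.4 - 9)/(12 - 9) = 0.053728

P(9.4) = 6×L_0(9.4) + (-15)×L_1(9.4) + 24×L_2(9.4) + 15×L_3(9.4)
P(9.4) = 27.930667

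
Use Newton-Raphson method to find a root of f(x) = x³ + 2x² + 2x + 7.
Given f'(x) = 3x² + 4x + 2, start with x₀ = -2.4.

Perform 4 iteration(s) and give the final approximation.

f(x) = x³ + 2x² + 2x + 7
f'(x) = 3x² + 4x + 2
x₀ = -2.4

Newton-Raphson formula: x_{n+1} = x_n - f(x_n)/f'(x_n)

Iteration 1:
  f(-2.400000) = -0.104000
  f'(-2.400000) = 9.680000
  x_1 = -2.400000 - (-0.104000)/9.680000 = -2.389256
Iteration 2:
  f(-2.389256) = -0.000599
  f'(-2.389256) = 9.568611
  x_2 = -2.389256 - (-0.000599)/9.568611 = -2.389194
Iteration 3:
  f(-2.389194) = 0.000000
  f'(-2.389194) = 9.567964
  x_3 = -2.389194 - 0.000000/9.567964 = -2.389194
Iteration 4:
  f(-2.389194) = 0.000000
  f'(-2.389194) = 9.567964
  x_4 = -2.389194 - 0.000000/9.567964 = -2.389194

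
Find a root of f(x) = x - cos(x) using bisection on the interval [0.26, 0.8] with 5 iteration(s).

f(x) = x - cos(x)
Initial interval: [0.26, 0.8]

Iteration 1:
  c_1 = (0.260000 + 0.800000)/2 = 0.530000
  f(c_1) = f(0.530000) = -0.332807
  f(a) × f(c) ≥ 0, new interval: [0.530000, 0.800000]
Iteration 2:
  c_2 = (0.530000 + 0.800000)/2 = 0.665000
  f(c_2) = f(0.665000) = -0.121917
  f(a) × f(c) ≥ 0, new interval: [0.665000, 0.800000]
Iteration 3:
  c_3 = (0.665000 + 0.800000)/2 = 0.732500
  f(c_3) = f(0.732500) = -0.011005
  f(a) × f(c) ≥ 0, new interval: [0.732500, 0.800000]
Iteration 4:
  c_4 = (0.732500 + 0.800000)/2 = 0.766250
  f(c_4) = f(0.766250) = 0.045734
  f(a) × f(c) < 0, new interval: [0.732500, 0.766250]
Iteration 5:
  c_5 = (0.732500 + 0.766250)/2 = 0.749375
  f(c_5) = f(0.749375) = 0.017260
  f(a) × f(c) < 0, new interval: [0.732500, 0.749375]

After 5 iteration(s), the approximation is c_5 = 0.749375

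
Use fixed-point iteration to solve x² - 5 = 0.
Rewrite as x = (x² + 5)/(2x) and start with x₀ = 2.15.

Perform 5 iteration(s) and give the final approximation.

Equation: x² - 5 = 0
Fixed-point form: x = (x² + 5)/(2x)
x₀ = 2.15

x_1 = g(2.150000) = 2.237791
x_2 = g(2.237791) = 2.236069
x_3 = g(2.236069) = 2.236068
x_4 = g(2.236068) = 2.236068
x_5 = g(2.236068) = 2.236068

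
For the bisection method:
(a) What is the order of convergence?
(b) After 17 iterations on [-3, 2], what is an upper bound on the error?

(a) Bisection has linear (order 1) convergence; the error is halved each step.

(b) Error bound = (b-a)/2^n = (2 - (-3))/2^{17}
    = 5/2^{17}

(a) 1 (linear); (b) error ≤ 3.81e-05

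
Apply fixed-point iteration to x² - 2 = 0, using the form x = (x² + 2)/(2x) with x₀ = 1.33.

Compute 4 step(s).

Equation: x² - 2 = 0
Fixed-point form: x = (x² + 2)/(2x)
x₀ = 1.33

x_1 = g(1.330000) = 1.416880
x_2 = g(1.416880) = 1.414216
x_3 = g(1.414216) = 1.414214
x_4 = g(1.414214) = 1.414214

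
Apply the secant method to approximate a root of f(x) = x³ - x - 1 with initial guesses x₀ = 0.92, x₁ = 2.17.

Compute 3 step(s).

f(x) = x³ - x - 1
x₀ = 0.92, x₁ = 2.17

Secant formula: x_{n+1} = x_n - f(x_n)(x_n - x_{n-1})/(f(x_n) - f(x_{n-1}))

Iteration 1:
  f(0.920000) = -1.141312
  f(2.170000) = 7.048313
  x_2 = 2.170000 - 7.048313×(2.170000 - 0.920000)/(7.048313 - (-1.141312))
       = 1.094201
Iteration 2:
  f(2.170000) = 7.048313
  f(1.094201) = -0.784141
  x_3 = 1.094201 - (-0.784141)×(1.094201 - 2.170000)/(-0.784141 - 7.048313)
       = 1.201904
Iteration 3:
  f(1.094201) = -0.784141
  f(1.201904) = -0.465666
  x_4 = 1.201904 - (-0.465666)×(1.201904 - 1.094201)/(-0.465666 - (-0.784141))
       = 1.359385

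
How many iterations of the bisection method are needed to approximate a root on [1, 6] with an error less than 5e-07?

We need (b-a)/2^n ≤ 5e-07
(6 - 1)/2^n ≤ 5e-07
5/2^n ≤ 5e-07
2^n ≥ 10000000
n ≥ log₂(10000000) = 23.25
n ≥ 24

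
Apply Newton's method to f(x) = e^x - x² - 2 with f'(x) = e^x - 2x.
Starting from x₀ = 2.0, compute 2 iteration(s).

f(x) = e^x - x² - 2
f'(x) = e^x - 2x
x₀ = 2.0

Newton-Raphson formula: x_{n+1} = x_n - f(x_n)/f'(x_n)

Iteration 1:
  f(2.000000) = 1.389056
  f'(2.000000) = 3.389056
  x_1 = 2.000000 - 1.389056/3.389056 = 1.590135
Iteration 2:
  f(1.590135) = 0.375881
  f'(1.590135) = 1.724140
  x_2 = 1.590135 - 0.375881/1.724140 = 1.372124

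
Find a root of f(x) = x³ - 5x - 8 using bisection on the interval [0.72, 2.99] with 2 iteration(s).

f(x) = x³ - 5x - 8
Initial interval: [0.72, 2.99]

Iteration 1:
  c_1 = (0.720000 + 2.990000)/2 = 1.855000
  f(c_1) = f(1.855000) = -10.891899
  f(a) × f(c) ≥ 0, new interval: [1.855000, 2.990000]
Iteration 2:
  c_2 = (1.855000 + 2.990000)/2 = 2.422500
  f(c_2) = f(2.422500) = -5.896044
  f(a) × f(c) ≥ 0, new interval: [2.422500, 2.990000]

After 2 iteration(s), the approximation is c_2 = 2.422500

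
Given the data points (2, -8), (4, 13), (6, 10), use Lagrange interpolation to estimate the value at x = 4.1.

Lagrange interpolation formula:
P(x) = Σ yᵢ × Lᵢ(x)
where Lᵢ(x) = Π_{j≠i} (x - xⱼ)/(xᵢ - xⱼ)

L_0(4.1) = (4.1 - 4)/(2 - 4) × (4.1 - 6)/(2 - 6) = -0.023750
L_1(4.1) = (4.1 - 2)/(4 - 2) × (4.1 - 6)/(4 - 6) = 0.997500
L_2(4.1) = (4.1 - 2)/(6 - 2) × (4.1 - 4)/(6 - 4) = 0.026250

P(4.1) = (-8)×L_0(4.1) + 13×L_1(4.1) + 10×L_2(4.1)
P(4.1) = 13.420000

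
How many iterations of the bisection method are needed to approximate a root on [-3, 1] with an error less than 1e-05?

We need (b-a)/2^n ≤ 1e-05
(1 - (-3))/2^n ≤ 1e-05
4/2^n ≤ 1e-05
2^n ≥ 400000
n ≥ log₂(400000) = 18.61
n ≥ 19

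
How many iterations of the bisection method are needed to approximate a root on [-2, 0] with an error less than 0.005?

We need (b-a)/2^n ≤ 0.005
(0 - (-2))/2^n ≤ 0.005
2/2^n ≤ 0.005
2^n ≥ 400
n ≥ log₂(400) = 8.64
n ≥ 9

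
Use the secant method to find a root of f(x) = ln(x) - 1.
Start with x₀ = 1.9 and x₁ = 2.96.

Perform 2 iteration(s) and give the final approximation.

f(x) = ln(x) - 1
x₀ = 1.9, x₁ = 2.96

Secant formula: x_{n+1} = x_n - f(x_n)(x_n - x_{n-1})/(f(x_n) - f(x_{n-1}))

Iteration 1:
  f(1.900000) = -0.358146
  f(2.960000) = 0.085189
  x_2 = 2.960000 - 0.085189×(2.960000 - 1.900000)/(0.085189 - (-0.358146))
       = 2.756315
Iteration 2:
  f(2.960000) = 0.085189
  f(2.756315) = 0.013895
  x_3 = 2.756315 - 0.013895×(2.756315 - 2.960000)/(0.013895 - 0.085189)
       = 2.716619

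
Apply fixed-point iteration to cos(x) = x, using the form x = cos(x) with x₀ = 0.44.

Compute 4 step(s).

Equation: cos(x) = x
Fixed-point form: x = cos(x)
x₀ = 0.44

x_1 = g(0.440000) = 0.904752
x_2 = g(0.904752) = 0.617881
x_3 = g(0.617881) = 0.815108
x_4 = g(0.815108) = 0.685790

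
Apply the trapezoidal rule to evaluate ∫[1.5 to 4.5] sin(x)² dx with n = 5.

f(x) = sin(x)²
a = 1.5, b = 4.5, n = 5
h = (b - a)/n = 0.600000

Trapezoidal rule: (h/2)[f(x₀) + 2f(x₁) + 2f(x₂) + ... + f(xₙ)]

x_0 = 1.5000, f(x_0) = 0.994996, coefficient = 1
x_1 = 2.1000, f(x_1) = 0.745130, coefficient = 2
x_2 = 2.7000, f(x_2) = 0.182654, coefficient = 2
x_3 = 3.3000, f(x_3) = 0.024884, coefficient = 2
x_4 = 3.9000, f(x_4) = 0.473022, coefficient = 2
x_5 = 4.5000, f(x_5) = 0.955565, coefficient = 1

I ≈ (0.600000/2) × 4.801941 = 1.440582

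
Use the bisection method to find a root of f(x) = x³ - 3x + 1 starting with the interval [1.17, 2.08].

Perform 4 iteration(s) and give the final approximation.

f(x) = x³ - 3x + 1
Initial interval: [1.17, 2.08]

Iteration 1:
  c_1 = (1.170000 + 2.080000)/2 = 1.625000
  f(c_1) = f(1.625000) = 0.416016
  f(a) × f(c) < 0, new interval: [1.170000, 1.625000]
Iteration 2:
  c_2 = (1.170000 + 1.625000)/2 = 1.397500
  f(c_2) = f(1.397500) = -0.463174
  f(a) × f(c) ≥ 0, new interval: [1.397500, 1.625000]
Iteration 3:
  c_3 = (1.397500 + 1.625000)/2 = 1.511250
  f(c_3) = f(1.511250) = -0.082242
  f(a) × f(c) ≥ 0, new interval: [1.511250, 1.625000]
Iteration 4:
  c_4 = (1.511250 + 1.625000)/2 = 1.568125
  f(c_4) = f(1.568125) = 0.151669
  f(a) × f(c) < 0, new interval: [1.511250, 1.568125]

After 4 iteration(s), the approximation is c_4 = 1.568125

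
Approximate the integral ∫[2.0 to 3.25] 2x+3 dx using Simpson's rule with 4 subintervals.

f(x) = 2x+3
a = 2.0, b = 3.25, n = 4
h = (b - a)/n = 0.312500

Simpson's rule: (h/3)[f(x₀) + 4f(x₁) + 2f(x₂) + ... + f(xₙ)]

x_0 = 2.0000, f(x_0) = 7.000000, coefficient = 1
x_1 = 2.3125, f(x_1) = 7.625000, coefficient = 4
x_2 = 2.6250, f(x_2) = 8.250000, coefficient = 2
x_3 = 2.9375, f(x_3) = 8.875000, coefficient = 4
x_4 = 3.2500, f(x_4) = 9.500000, coefficient = 1

I ≈ (0.312500/3) × 99.000000 = 10.312500
Exact value: 10.312500
Error: 0.000000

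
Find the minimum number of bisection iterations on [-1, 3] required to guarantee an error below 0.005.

We need (b-a)/2^n ≤ 0.005
(3 - (-1))/2^n ≤ 0.005
4/2^n ≤ 0.005
2^n ≥ 800
n ≥ log₂(800) = 9.64
n ≥ 10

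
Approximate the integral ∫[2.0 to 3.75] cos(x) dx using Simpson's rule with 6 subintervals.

f(x) = cos(x)
a = 2.0, b = 3.75, n = 6
h = (b - a)/n = 0.291667

Simpson's rule: (h/3)[f(x₀) + 4f(x₁) + 2f(x₂) + ... + f(xₙ)]

x_0 = 2.0000, f(x_0) = -0.416147, coefficient = 1
x_1 = 2.2917, f(x_1) = -0.660039, coefficient = 4
x_2 = 2.5833, f(x_2) = -0.848178, coefficient = 2
x_3 = 2.8750, f(x_3) = -0.964674, coefficient = 4
x_4 = 3.1667, f(x_4) = -0.999686, coefficient = 2
x_5 = 3.4583, f(x_5) = -0.950256, coefficient = 4
x_6 = 3.7500, f(x_6) = -0.820559, coefficient = 1

I ≈ (0.291667/3) × -15.232309 = -1.480919
Exact value: -1.480859
Error: 0.000060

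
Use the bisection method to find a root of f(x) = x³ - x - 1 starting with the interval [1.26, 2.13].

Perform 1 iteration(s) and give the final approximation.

f(x) = x³ - x - 1
Initial interval: [1.26, 2.13]

Iteration 1:
  c_1 = (1.260000 + 2.130000)/2 = 1.695000
  f(c_1) = f(1.695000) = 2.174777
  f(a) × f(c) < 0, new interval: [1.260000, 1.695000]

After 1 iteration(s), the approximation is c_1 = 1.695000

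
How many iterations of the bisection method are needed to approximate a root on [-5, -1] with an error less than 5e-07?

We need (b-a)/2^n ≤ 5e-07
(-1 - (-5))/2^n ≤ 5e-07
4/2^n ≤ 5e-07
2^n ≥ 8000000
n ≥ log₂(8000000) = 22.93
n ≥ 23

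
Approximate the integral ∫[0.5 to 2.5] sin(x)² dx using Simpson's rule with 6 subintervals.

f(x) = sin(x)²
a = 0.5, b = 2.5, n = 6
h = (b - a)/n = 0.333333

Simpson's rule: (h/3)[f(x₀) + 4f(x₁) + 2f(x₂) + ... + f(xₙ)]

x_0 = 0.5000, f(x_0) = 0.229849, coefficient = 1
x_1 = 0.8333, f(x_1) = 0.547862, coefficient = 4
x_2 = 1.1667, f(x_2) = 0.845379, coefficient = 2
x_3 = 1.5000, f(x_3) = 0.994996, coefficient = 4
x_4 = 1.8333, f(x_4) = 0.932643, coefficient = 2
x_5 = 2.1667, f(x_5) = 0.685022, coefficient = 4
x_6 = 2.5000, f(x_6) = 0.358169, coefficient = 1

I ≈ (0.333333/3) × 13.055581 = 1.450620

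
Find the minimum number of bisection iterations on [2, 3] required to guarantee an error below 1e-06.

We need (b-a)/2^n ≤ 1e-06
(3 - 2)/2^n ≤ 1e-06
1/2^n ≤ 1e-06
2^n ≥ 1000000
n ≥ log₂(1000000) = 19.93
n ≥ 20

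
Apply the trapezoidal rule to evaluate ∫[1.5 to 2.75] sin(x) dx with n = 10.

f(x) = sin(x)
a = 1.5, b = 2.75, n = 10
h = (b - a)/n = 0.125000

Trapezoidal rule: (h/2)[f(x₀) + 2f(x₁) + 2f(x₂) + ... + f(xₙ)]

x_0 = 1.5000, f(x_0) = 0.997495, coefficient = 1
x_1 = 1.6250, f(x_1) = 0.998531, coefficient = 2
x_2 = 1.7500, f(x_2) = 0.983986, coefficient = 2
x_3 = 1.8750, f(x_3) = 0.954086, coefficient = 2
x_4 = 2.0000, f(x_4) = 0.909297, coefficient = 2
x_5 = 2.1250, f(x_5) = 0.850320, coefficient = 2
x_6 = 2.2500, f(x_6) = 0.778073, coefficient = 2
x_7 = 2.3750, f(x_7) = 0.693685, coefficient = 2
x_8 = 2.5000, f(x_8) = 0.598472, coefficient = 2
x_9 = 2.6250, f(x_9) = 0.493920, coefficient = 2
x_10 = 2.7500, f(x_10) = 0.381661, coefficient = 1

I ≈ (0.125000/2) × 15.899898 = 0.993744
Exact value: 0.995040
Error: 0.001296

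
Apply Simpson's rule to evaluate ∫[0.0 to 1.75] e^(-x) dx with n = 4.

f(x) = e^(-x)
a = 0.0, b = 1.75, n = 4
h = (b - a)/n = 0.437500

Simpson's rule: (h/3)[f(x₀) + 4f(x₁) + 2f(x₂) + ... + f(xₙ)]

x_0 = 0.0000, f(x_0) = 1.000000, coefficient = 1
x_1 = 0.4375, f(x_1) = 0.645649, coefficient = 4
x_2 = 0.8750, f(x_2) = 0.416862, coefficient = 2
x_3 = 1.3125, f(x_3) = 0.269146, coefficient = 4
x_4 = 1.7500, f(x_4) = 0.173774, coefficient = 1

I ≈ (0.437500/3) × 5.666677 = 0.826390
Exact value: 0.826226
Error: 0.000164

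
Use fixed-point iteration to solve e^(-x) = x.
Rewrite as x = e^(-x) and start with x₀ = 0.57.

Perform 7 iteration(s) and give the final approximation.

Equation: e^(-x) = x
Fixed-point form: x = e^(-x)
x₀ = 0.57

x_1 = g(0.570000) = 0.565525
x_2 = g(0.565525) = 0.568062
x_3 = g(0.568062) = 0.566623
x_4 = g(0.566623) = 0.567439
x_5 = g(0.567439) = 0.566976
x_6 = g(0.566976) = 0.567238
x_7 = g(0.567238) = 0.567089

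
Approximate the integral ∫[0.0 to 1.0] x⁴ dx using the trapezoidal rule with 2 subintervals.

f(x) = x⁴
a = 0.0, b = 1.0, n = 2
h = (b - a)/n = 0.500000

Trapezoidal rule: (h/2)[f(x₀) + 2f(x₁) + 2f(x₂) + ... + f(xₙ)]

x_0 = 0.0000, f(x_0) = 0.000000, coefficient = 1
x_1 = 0.5000, f(x_1) = 0.062500, coefficient = 2
x_2 = 1.0000, f(x_2) = 1.000000, coefficient = 1

I ≈ (0.500000/2) × 1.125000 = 0.281250
Exact value: 0.200000
Error: 0.081250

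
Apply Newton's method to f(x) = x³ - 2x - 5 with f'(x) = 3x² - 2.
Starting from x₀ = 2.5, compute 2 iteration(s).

f(x) = x³ - 2x - 5
f'(x) = 3x² - 2
x₀ = 2.5

Newton-Raphson formula: x_{n+1} = x_n - f(x_n)/f'(x_n)

Iteration 1:
  f(2.500000) = 5.625000
  f'(2.500000) = 16.750000
  x_1 = 2.500000 - 5.625000/16.750000 = 2.164179
Iteration 2:
  f(2.164179) = 0.807945
  f'(2.164179) = 12.051014
  x_2 = 2.164179 - 0.807945/12.051014 = 2.097135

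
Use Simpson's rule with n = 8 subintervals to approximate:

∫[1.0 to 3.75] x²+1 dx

f(x) = x²+1
a = 1.0, b = 3.75, n = 8
h = (b - a)/n = 0.343750

Simpson's rule: (h/3)[f(x₀) + 4f(x₁) + 2f(x₂) + ... + f(xₙ)]

x_0 = 1.0000, f(x_0) = 2.000000, coefficient = 1
x_1 = 1.3438, f(x_1) = 2.805664, coefficient = 4
x_2 = 1.6875, f(x_2) = 3.847656, coefficient = 2
x_3 = 2.0312, f(x_3) = 5.125977, coefficient = 4
x_4 = 2.3750, f(x_4) = 6.640625, coefficient = 2
x_5 = 2.7188, f(x_5) = 8.391602, coefficient = 4
x_6 = 3.0625, f(x_6) = 10.378906, coefficient = 2
x_7 = 3.4062, f(x_7) = 12.602539, coefficient = 4
x_8 = 3.7500, f(x_8) = 15.062500, coefficient = 1

I ≈ (0.343750/3) × 174.500000 = 19.994792
Exact value: 19.994792
Error: 0.000000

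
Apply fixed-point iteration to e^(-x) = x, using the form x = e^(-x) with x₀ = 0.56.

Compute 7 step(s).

Equation: e^(-x) = x
Fixed-point form: x = e^(-x)
x₀ = 0.56

x_1 = g(0.560000) = 0.571209
x_2 = g(0.571209) = 0.564842
x_3 = g(0.564842) = 0.568450
x_4 = g(0.568450) = 0.566403
x_5 = g(0.566403) = 0.567563
x_6 = g(0.567563) = 0.566905
x_7 = g(0.566905) = 0.567278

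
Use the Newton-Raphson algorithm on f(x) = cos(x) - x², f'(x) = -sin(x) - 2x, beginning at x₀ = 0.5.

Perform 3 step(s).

f(x) = cos(x) - x²
f'(x) = -sin(x) - 2x
x₀ = 0.5

Newton-Raphson formula: x_{n+1} = x_n - f(x_n)/f'(x_n)

Iteration 1:
  f(0.500000) = 0.627583
  f'(0.500000) = -1.479426
  x_1 = 0.500000 - 0.627583/(-1.479426) = 0.924207
Iteration 2:
  f(0.924207) = -0.251691
  f'(0.924207) = -2.646557
  x_2 = 0.924207 - (-0.251691)/(-2.646557) = 0.829106
Iteration 3:
  f(0.829106) = -0.011881
  f'(0.829106) = -2.395539
  x_3 = 0.829106 - (-0.011881)/(-2.395539) = 0.824146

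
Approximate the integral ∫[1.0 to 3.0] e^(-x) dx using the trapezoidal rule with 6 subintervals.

f(x) = e^(-x)
a = 1.0, b = 3.0, n = 6
h = (b - a)/n = 0.333333

Trapezoidal rule: (h/2)[f(x₀) + 2f(x₁) + 2f(x₂) + ... + f(xₙ)]

x_0 = 1.0000, f(x_0) = 0.367879, coefficient = 1
x_1 = 1.3333, f(x_1) = 0.263597, coefficient = 2
x_2 = 1.6667, f(x_2) = 0.188876, coefficient = 2
x_3 = 2.0000, f(x_3) = 0.135335, coefficient = 2
x_4 = 2.3333, f(x_4) = 0.096972, coefficient = 2
x_5 = 2.6667, f(x_5) = 0.069483, coefficient = 2
x_6 = 3.0000, f(x_6) = 0.049787, coefficient = 1

I ≈ (0.333333/2) × 1.926193 = 0.321032
Exact value: 0.318092
Error: 0.002940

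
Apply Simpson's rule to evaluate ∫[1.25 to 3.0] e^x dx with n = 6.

f(x) = e^x
a = 1.25, b = 3.0, n = 6
h = (b - a)/n = 0.291667

Simpson's rule: (h/3)[f(x₀) + 4f(x₁) + 2f(x₂) + ... + f(xₙ)]

x_0 = 1.2500, f(x_0) = 3.490343, coefficient = 1
x_1 = 1.5417, f(x_1) = 4.672371, coefficient = 4
x_2 = 1.8333, f(x_2) = 6.254701, coefficient = 2
x_3 = 2.1250, f(x_3) = 8.372897, coefficient = 4
x_4 = 2.4167, f(x_4) = 11.208436, coefficient = 2
x_5 = 2.7083, f(x_5) = 15.004248, coefficient = 4
x_6 = 3.0000, f(x_6) = 20.085537, coefficient = 1

I ≈ (0.291667/3) × 170.700217 = 16.595854
Exact value: 16.595194
Error: 0.000661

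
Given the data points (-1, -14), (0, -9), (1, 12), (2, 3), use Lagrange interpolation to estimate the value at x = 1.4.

Lagrange interpolation formula:
P(x) = Σ yᵢ × Lᵢ(x)
where Lᵢ(x) = Π_{j≠i} (x - xⱼ)/(xᵢ - xⱼ)

L_0(1.4) = (1.4 - 0)/(-1 - 0) × (1.4 - 1)/(-1 - 1) × (1.4 - 2)/(-1 - 2) = 0.056000
L_1(1.4) = (1.4 - (-1))/(0 - (-1)) × (1.4 - 1)/(0 - 1) × (1.4 - 2)/(0 - 2) = -0.288000
L_2(1.4) = (1.4 - (-1))/(1 - (-1)) × (1.4 - 0)/(1 - 0) × (1.4 - 2)/(1 - 2) = 1.008000
L_3(1.4) = (1.4 - (-1))/(2 - (-1)) × (1.4 - 0)/(2 - 0) × (1.4 - 1)/(2 - 1) = 0.224000

P(1.4) = (-14)×L_0(1.4) + (-9)×L_1(1.4) + 12×L_2(1.4) + 3×L_3(1.4)
P(1.4) = 14.576000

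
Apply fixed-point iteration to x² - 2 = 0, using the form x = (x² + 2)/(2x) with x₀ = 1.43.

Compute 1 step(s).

Equation: x² - 2 = 0
Fixed-point form: x = (x² + 2)/(2x)
x₀ = 1.43

x_1 = g(1.430000) = 1.414301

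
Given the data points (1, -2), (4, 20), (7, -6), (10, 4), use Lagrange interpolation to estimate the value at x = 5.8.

Lagrange interpolation formula:
P(x) = Σ yᵢ × Lᵢ(x)
where Lᵢ(x) = Π_{j≠i} (x - xⱼ)/(xᵢ - xⱼ)

L_0(5.8) = (5.8 - 4)/(1 - 4) × (5.8 - 7)/(1 - 7) × (5.8 - 10)/(1 - 10) = -0.056000
L_1(5.8) = (5.8 - 1)/(4 - 1) × (5.8 - 7)/(4 - 7) × (5.8 - 10)/(4 - 10) = 0.448000
L_2(5.8) = (5.8 - 1)/(7 - 1) × (5.8 - 4)/(7 - 4) × (5.8 - 10)/(7 - 10) = 0.672000
L_3(5.8) = (5.8 - 1)/(10 - 1) × (5.8 - 4)/(10 - 4) × (5.8 - 7)/(10 - 7) = -0.064000

P(5.8) = (-2)×L_0(5.8) + 20×L_1(5.8) + (-6)×L_2(5.8) + 4×L_3(5.8)
P(5.8) = 4.784000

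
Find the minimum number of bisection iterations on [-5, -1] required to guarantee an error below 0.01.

We need (b-a)/2^n ≤ 0.01
(-1 - (-5))/2^n ≤ 0.01
4/2^n ≤ 0.01
2^n ≥ 400
n ≥ log₂(400) = 8.64
n ≥ 9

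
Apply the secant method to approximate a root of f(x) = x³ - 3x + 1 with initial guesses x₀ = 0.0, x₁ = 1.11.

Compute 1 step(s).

f(x) = x³ - 3x + 1
x₀ = 0.0, x₁ = 1.11

Secant formula: x_{n+1} = x_n - f(x_n)(x_n - x_{n-1})/(f(x_n) - f(x_{n-1}))

Iteration 1:
  f(0.000000) = 1.000000
  f(1.110000) = -0.962369
  x_2 = 1.110000 - (-0.962369)×(1.110000 - 0.000000)/(-0.962369 - 1.000000)
       = 0.565643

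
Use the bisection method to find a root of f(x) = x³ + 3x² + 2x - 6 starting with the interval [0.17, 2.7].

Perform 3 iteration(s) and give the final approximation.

f(x) = x³ + 3x² + 2x - 6
Initial interval: [0.17, 2.7]

Iteration 1:
  c_1 = (0.170000 + 2.700000)/2 = 1.435000
  f(c_1) = f(1.435000) = 6.002663
  f(a) × f(c) < 0, new interval: [0.170000, 1.435000]
Iteration 2:
  c_2 = (0.170000 + 1.435000)/2 = 0.802500
  f(c_2) = f(0.802500) = -1.946166
  f(a) × f(c) ≥ 0, new interval: [0.802500, 1.435000]
Iteration 3:
  c_3 = (0.802500 + 1.435000)/2 = 1.118750
  f(c_3) = f(1.118750) = 1.392534
  f(a) × f(c) < 0, new interval: [0.802500, 1.118750]

After 3 iteration(s), the approximation is c_3 = 1.118750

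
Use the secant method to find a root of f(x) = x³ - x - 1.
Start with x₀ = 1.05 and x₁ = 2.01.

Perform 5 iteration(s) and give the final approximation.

f(x) = x³ - x - 1
x₀ = 1.05, x₁ = 2.01

Secant formula: x_{n+1} = x_n - f(x_n)(x_n - x_{n-1})/(f(x_n) - f(x_{n-1}))

Iteration 1:
  f(1.050000) = -0.892375
  f(2.010000) = 5.110601
  x_2 = 2.010000 - 5.110601×(2.010000 - 1.050000)/(5.110601 - (-0.892375))
       = 1.192709
Iteration 2:
  f(2.010000) = 5.110601
  f(1.192709) = -0.496014
  x_3 = 1.192709 - (-0.496014)×(1.192709 - 2.010000)/(-0.496014 - 5.110601)
       = 1.265015
Iteration 3:
  f(1.192709) = -0.496014
  f(1.265015) = -0.240660
  x_4 = 1.265015 - (-0.240660)×(1.265015 - 1.192709)/(-0.240660 - (-0.496014))
       = 1.333159
Iteration 4:
  f(1.265015) = -0.240660
  f(1.333159) = 0.036282
  x_5 = 1.333159 - 0.036282×(1.333159 - 1.265015)/(0.036282 - (-0.240660))
       = 1.324231
Iteration 5:
  f(1.333159) = 0.036282
  f(1.324231) = -0.002074
  x_6 = 1.324231 - (-0.002074)×(1.324231 - 1.333159)/(-0.002074 - 0.036282)
       = 1.324714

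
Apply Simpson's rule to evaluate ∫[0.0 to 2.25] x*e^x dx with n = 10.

f(x) = x*e^x
a = 0.0, b = 2.25, n = 10
h = (b - a)/n = 0.225000

Simpson's rule: (h/3)[f(x₀) + 4f(x₁) + 2f(x₂) + ... + f(xₙ)]

x_0 = 0.0000, f(x_0) = 0.000000, coefficient = 1
x_1 = 0.2250, f(x_1) = 0.281773, coefficient = 4
x_2 = 0.4500, f(x_2) = 0.705740, coefficient = 2
x_3 = 0.6750, f(x_3) = 1.325722, coefficient = 4
x_4 = 0.9000, f(x_4) = 2.213643, coefficient = 2
x_5 = 1.1250, f(x_5) = 3.465244, coefficient = 4
x_6 = 1.3500, f(x_6) = 5.207524, coefficient = 2
x_7 = 1.5750, f(x_7) = 7.608418, coefficient = 4
x_8 = 1.8000, f(x_8) = 10.889365, coefficient = 2
x_9 = 2.0250, f(x_9) = 15.341625, coefficient = 4
x_10 = 2.2500, f(x_10) = 21.347406, coefficient = 1

I ≈ (0.225000/3) × 171.471078 = 12.860331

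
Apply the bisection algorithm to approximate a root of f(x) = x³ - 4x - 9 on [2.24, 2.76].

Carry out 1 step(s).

f(x) = x³ - 4x - 9
Initial interval: [2.24, 2.76]

Iteration 1:
  c_1 = (2.240000 + 2.760000)/2 = 2.500000
  f(c_1) = f(2.500000) = -3.375000
  f(a) × f(c) ≥ 0, new interval: [2.500000, 2.760000]

After 1 iteration(s), the approximation is c_1 = 2.500000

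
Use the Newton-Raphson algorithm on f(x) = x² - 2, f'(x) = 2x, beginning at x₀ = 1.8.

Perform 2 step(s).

f(x) = x² - 2
f'(x) = 2x
x₀ = 1.8

Newton-Raphson formula: x_{n+1} = x_n - f(x_n)/f'(x_n)

Iteration 1:
  f(1.800000) = 1.240000
  f'(1.800000) = 3.600000
  x_1 = 1.800000 - 1.240000/3.600000 = 1.455556
Iteration 2:
  f(1.455556) = 0.118642
  f'(1.455556) = 2.911111
  x_2 = 1.455556 - 0.118642/2.911111 = 1.414801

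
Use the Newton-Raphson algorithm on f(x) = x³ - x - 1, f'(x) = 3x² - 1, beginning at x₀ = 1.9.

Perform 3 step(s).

f(x) = x³ - x - 1
f'(x) = 3x² - 1
x₀ = 1.9

Newton-Raphson formula: x_{n+1} = x_n - f(x_n)/f'(x_n)

Iteration 1:
  f(1.900000) = 3.959000
  f'(1.900000) = 9.830000
  x_1 = 1.900000 - 3.959000/9.830000 = 1.497253
Iteration 2:
  f(1.497253) = 0.859240
  f'(1.497253) = 5.725302
  x_2 = 1.497253 - 0.859240/5.725302 = 1.347176
Iteration 3:
  f(1.347176) = 0.097789
  f'(1.347176) = 4.444646
  x_3 = 1.347176 - 0.097789/4.444646 = 1.325174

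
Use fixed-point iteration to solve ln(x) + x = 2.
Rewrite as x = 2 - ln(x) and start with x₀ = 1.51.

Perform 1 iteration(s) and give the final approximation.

Equation: ln(x) + x = 2
Fixed-point form: x = 2 - ln(x)
x₀ = 1.51

x_1 = g(1.510000) = 1.587890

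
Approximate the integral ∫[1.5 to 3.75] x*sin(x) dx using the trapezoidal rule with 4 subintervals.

f(x) = x*sin(x)
a = 1.5, b = 3.75, n = 4
h = (b - a)/n = 0.562500

Trapezoidal rule: (h/2)[f(x₀) + 2f(x₁) + 2f(x₂) + ... + f(xₙ)]

x_0 = 1.5000, f(x_0) = 1.496242, coefficient = 1
x_1 = 2.0625, f(x_1) = 1.818155, coefficient = 2
x_2 = 2.6250, f(x_2) = 1.296541, coefficient = 2
x_3 = 3.1875, f(x_3) = -0.146278, coefficient = 2
x_4 = 3.7500, f(x_4) = -2.143355, coefficient = 1

I ≈ (0.562500/2) × 5.289723 = 1.487735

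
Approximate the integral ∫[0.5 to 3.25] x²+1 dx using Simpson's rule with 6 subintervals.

f(x) = x²+1
a = 0.5, b = 3.25, n = 6
h = (b - a)/n = 0.458333

Simpson's rule: (h/3)[f(x₀) + 4f(x₁) + 2f(x₂) + ... + f(xₙ)]

x_0 = 0.5000, f(x_0) = 1.250000, coefficient = 1
x_1 = 0.9583, f(x_1) = 1.918403, coefficient = 4
x_2 = 1.4167, f(x_2) = 3.006944, coefficient = 2
x_3 = 1.8750, f(x_3) = 4.515625, coefficient = 4
x_4 = 2.3333, f(x_4) = 6.444444, coefficient = 2
x_5 = 2.7917, f(x_5) = 8.793403, coefficient = 4
x_6 = 3.2500, f(x_6) = 11.562500, coefficient = 1

I ≈ (0.458333/3) × 92.625000 = 14.151042
Exact value: 14.151042
Error: 0.000000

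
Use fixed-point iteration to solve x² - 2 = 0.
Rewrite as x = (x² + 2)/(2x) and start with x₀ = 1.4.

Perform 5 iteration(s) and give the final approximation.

Equation: x² - 2 = 0
Fixed-point form: x = (x² + 2)/(2x)
x₀ = 1.4

x_1 = g(1.400000) = 1.414286
x_2 = g(1.414286) = 1.414214
x_3 = g(1.414214) = 1.414214
x_4 = g(1.414214) = 1.414214
x_5 = g(1.414214) = 1.414214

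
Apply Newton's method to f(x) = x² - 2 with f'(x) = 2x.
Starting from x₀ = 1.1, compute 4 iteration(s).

f(x) = x² - 2
f'(x) = 2x
x₀ = 1.1

Newton-Raphson formula: x_{n+1} = x_n - f(x_n)/f'(x_n)

Iteration 1:
  f(1.100000) = -0.790000
  f'(1.100000) = 2.200000
  x_1 = 1.100000 - (-0.790000)/2.200000 = 1.459091
Iteration 2:
  f(1.459091) = 0.128946
  f'(1.459091) = 2.918182
  x_2 = 1.459091 - 0.128946/2.918182 = 1.414904
Iteration 3:
  f(1.414904) = 0.001953
  f'(1.414904) = 2.829807
  x_3 = 1.414904 - 0.001953/2.829807 = 1.414214
Iteration 4:
  f(1.414214) = 0.000000
  f'(1.414214) = 2.828427
  x_4 = 1.414214 - 0.000000/2.828427 = 1.414214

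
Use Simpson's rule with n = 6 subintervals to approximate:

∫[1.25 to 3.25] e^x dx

f(x) = e^x
a = 1.25, b = 3.25, n = 6
h = (b - a)/n = 0.333333

Simpson's rule: (h/3)[f(x₀) + 4f(x₁) + 2f(x₂) + ... + f(xₙ)]

x_0 = 1.2500, f(x_0) = 3.490343, coefficient = 1
x_1 = 1.5833, f(x_1) = 4.871166, coefficient = 4
x_2 = 1.9167, f(x_2) = 6.798260, coefficient = 2
x_3 = 2.2500, f(x_3) = 9.487736, coefficient = 4
x_4 = 2.5833, f(x_4) = 13.241202, coefficient = 2
x_5 = 2.9167, f(x_5) = 18.479586, coefficient = 4
x_6 = 3.2500, f(x_6) = 25.790340, coefficient = 1

I ≈ (0.333333/3) × 200.713558 = 22.301506
Exact value: 22.299997
Error: 0.001509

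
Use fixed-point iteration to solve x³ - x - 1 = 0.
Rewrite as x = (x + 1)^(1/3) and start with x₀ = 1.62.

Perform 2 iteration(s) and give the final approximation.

Equation: x³ - x - 1 = 0
Fixed-point form: x = (x + 1)^(1/3)
x₀ = 1.62

x_1 = g(1.620000) = 1.378586
x_2 = g(1.378586) = 1.334872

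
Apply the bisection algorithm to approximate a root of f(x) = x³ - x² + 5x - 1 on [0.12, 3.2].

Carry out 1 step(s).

f(x) = x³ - x² + 5x - 1
Initial interval: [0.12, 3.2]

Iteration 1:
  c_1 = (0.120000 + 3.200000)/2 = 1.660000
  f(c_1) = f(1.660000) = 9.118696
  f(a) × f(c) < 0, new interval: [0.120000, 1.660000]

After 1 iteration(s), the approximation is c_1 = 1.660000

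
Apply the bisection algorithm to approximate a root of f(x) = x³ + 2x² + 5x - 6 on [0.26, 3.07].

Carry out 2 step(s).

f(x) = x³ + 2x² + 5x - 6
Initial interval: [0.26, 3.07]

Iteration 1:
  c_1 = (0.260000 + 3.070000)/2 = 1.665000
  f(c_1) = f(1.665000) = 12.485205
  f(a) × f(c) < 0, new interval: [0.260000, 1.665000]
Iteration 2:
  c_2 = (0.260000 + 1.665000)/2 = 0.962500
  f(c_2) = f(0.962500) = 1.556979
  f(a) × f(c) < 0, new interval: [0.260000, 0.962500]

After 2 iteration(s), the approximation is c_2 = 0.962500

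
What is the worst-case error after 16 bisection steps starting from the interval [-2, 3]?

Bisection error bound: |error| ≤ (b-a)/2^n
|error| ≤ (3 - (-2))/2^16 = 5/2^16
|error| ≤ 0.0000762939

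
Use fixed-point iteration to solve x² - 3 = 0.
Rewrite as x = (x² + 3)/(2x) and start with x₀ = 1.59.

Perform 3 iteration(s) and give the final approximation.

Equation: x² - 3 = 0
Fixed-point form: x = (x² + 3)/(2x)
x₀ = 1.59

x_1 = g(1.590000) = 1.738396
x_2 = g(1.738396) = 1.732062
x_3 = g(1.732062) = 1.732051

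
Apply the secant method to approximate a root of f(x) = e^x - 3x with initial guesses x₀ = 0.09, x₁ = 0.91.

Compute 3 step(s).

f(x) = e^x - 3x
x₀ = 0.09, x₁ = 0.91

Secant formula: x_{n+1} = x_n - f(x_n)(x_n - x_{n-1})/(f(x_n) - f(x_{n-1}))

Iteration 1:
  f(0.090000) = 0.824174
  f(0.910000) = -0.245677
  x_2 = 0.910000 - (-0.245677)×(0.910000 - 0.090000)/(-0.245677 - 0.824174)
       = 0.721698
Iteration 2:
  f(0.910000) = -0.245677
  f(0.721698) = -0.107169
  x_3 = 0.721698 - (-0.107169)×(0.721698 - 0.910000)/(-0.107169 - (-0.245677))
       = 0.576001
Iteration 3:
  f(0.721698) = -0.107169
  f(0.576001) = 0.050907
  x_4 = 0.576001 - 0.050907×(0.576001 - 0.721698)/(0.050907 - (-0.107169))
       = 0.622922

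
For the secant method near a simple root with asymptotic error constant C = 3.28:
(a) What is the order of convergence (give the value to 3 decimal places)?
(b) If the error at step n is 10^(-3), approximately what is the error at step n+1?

(a) Secant method has superlinear convergence with order φ = (1+√5)/2 ≈ 1.618.
    This means |e_{n+1}| ≈ C|e_n|^1.618.

(b) With |e_n| = 10^(-3) and C = 3.28:
    |e_{n+1}| ≈ 3.28 × (10^(-3))^1.618 = 3.28 × 10^(-4.85)

(a) ≈ 1.618 (golden ratio); (b) |e_{n+1}| ≈ 4.590e-05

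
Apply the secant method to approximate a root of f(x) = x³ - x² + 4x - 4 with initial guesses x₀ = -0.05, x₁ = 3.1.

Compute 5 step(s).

f(x) = x³ - x² + 4x - 4
x₀ = -0.05, x₁ = 3.1

Secant formula: x_{n+1} = x_n - f(x_n)(x_n - x_{n-1})/(f(x_n) - f(x_{n-1}))

Iteration 1:
  f(-0.050000) = -4.202625
  f(3.100000) = 28.581000
  x_2 = 3.100000 - 28.581000×(3.100000 - (-0.050000))/(28.581000 - (-4.202625))
       = 0.353807
Iteration 2:
  f(3.100000) = 28.581000
  f(0.353807) = -2.665661
  x_3 = 0.353807 - (-2.665661)×(0.353807 - 3.100000)/(-2.665661 - 28.581000)
       = 0.588086
Iteration 3:
  f(0.353807) = -2.665661
  f(0.588086) = -1.790115
  x_4 = 0.588086 - (-1.790115)×(0.588086 - 0.353807)/(-1.790115 - (-2.665661))
       = 1.067085
Iteration 4:
  f(0.588086) = -1.790115
  f(1.067085) = 0.344727
  x_5 = 1.067085 - 0.344727×(1.067085 - 0.588086)/(0.344727 - (-1.790115))
       = 0.989738
Iteration 5:
  f(1.067085) = 0.344727
  f(0.989738) = -0.051102
  x_6 = 0.989738 - (-0.051102)×(0.989738 - 1.067085)/(-0.051102 - 0.344727)
       = 0.999723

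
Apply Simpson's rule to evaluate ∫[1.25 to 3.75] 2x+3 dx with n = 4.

f(x) = 2x+3
a = 1.25, b = 3.75, n = 4
h = (b - a)/n = 0.625000

Simpson's rule: (h/3)[f(x₀) + 4f(x₁) + 2f(x₂) + ... + f(xₙ)]

x_0 = 1.2500, f(x_0) = 5.500000, coefficient = 1
x_1 = 1.8750, f(x_1) = 6.750000, coefficient = 4
x_2 = 2.5000, f(x_2) = 8.000000, coefficient = 2
x_3 = 3.1250, f(x_3) = 9.250000, coefficient = 4
x_4 = 3.7500, f(x_4) = 10.500000, coefficient = 1

I ≈ (0.625000/3) × 96.000000 = 20.000000
Exact value: 20.000000
Error: 0.000000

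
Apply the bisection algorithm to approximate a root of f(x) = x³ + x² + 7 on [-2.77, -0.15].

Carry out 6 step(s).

f(x) = x³ + x² + 7
Initial interval: [-2.77, -0.15]

Iteration 1:
  c_1 = (-2.770000 + (-0.150000))/2 = -1.460000
  f(c_1) = f(-1.460000) = 6.019464
  f(a) × f(c) < 0, new interval: [-2.770000, -1.460000]
Iteration 2:
  c_2 = (-2.770000 + (-1.460000))/2 = -2.115000
  f(c_2) = f(-2.115000) = 2.012354
  f(a) × f(c) < 0, new interval: [-2.770000, -2.115000]
Iteration 3:
  c_3 = (-2.770000 + (-2.115000))/2 = -2.442500
  f(c_3) = f(-2.442500) = -1.605676
  f(a) × f(c) ≥ 0, new interval: [-2.442500, -2.115000]
Iteration 4:
  c_4 = (-2.442500 + (-2.115000))/2 = -2.278750
  f(c_4) = f(-2.278750) = 0.359833
  f(a) × f(c) < 0, new interval: [-2.442500, -2.278750]
Iteration 5:
  c_5 = (-2.442500 + (-2.278750))/2 = -2.360625
  f(c_5) = f(-2.360625) = -0.582151
  f(a) × f(c) ≥ 0, new interval: [-2.360625, -2.278750]
Iteration 6:
  c_6 = (-2.360625 + (-2.278750))/2 = -2.319687
  f(c_6) = f(-2.319687) = -0.101173
  f(a) × f(c) ≥ 0, new interval: [-2.319687, -2.278750]

After 6 iteration(s), the approximation is c_6 = -2.319687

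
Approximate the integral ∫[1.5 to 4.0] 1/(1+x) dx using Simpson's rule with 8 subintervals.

f(x) = 1/(1+x)
a = 1.5, b = 4.0, n = 8
h = (b - a)/n = 0.312500

Simpson's rule: (h/3)[f(x₀) + 4f(x₁) + 2f(x₂) + ... + f(xₙ)]

x_0 = 1.5000, f(x_0) = 0.400000, coefficient = 1
x_1 = 1.8125, f(x_1) = 0.355556, coefficient = 4
x_2 = 2.1250, f(x_2) = 0.320000, coefficient = 2
x_3 = 2.4375, f(x_3) = 0.290909, coefficient = 4
x_4 = 2.7500, f(x_4) = 0.266667, coefficient = 2
x_5 = 3.0625, f(x_5) = 0.246154, coefficient = 4
x_6 = 3.3750, f(x_6) = 0.228571, coefficient = 2
x_7 = 3.6875, f(x_7) = 0.213333, coefficient = 4
x_8 = 4.0000, f(x_8) = 0.200000, coefficient = 1

I ≈ (0.312500/3) × 6.654283 = 0.693155
Exact value: 0.693147
Error: 0.000007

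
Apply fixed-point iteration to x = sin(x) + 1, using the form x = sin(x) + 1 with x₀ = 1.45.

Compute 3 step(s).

Equation: x = sin(x) + 1
Fixed-point form: x = sin(x) + 1
x₀ = 1.45

x_1 = g(1.450000) = 1.992713
x_2 = g(1.992713) = 1.912306
x_3 = g(1.912306) = 1.942250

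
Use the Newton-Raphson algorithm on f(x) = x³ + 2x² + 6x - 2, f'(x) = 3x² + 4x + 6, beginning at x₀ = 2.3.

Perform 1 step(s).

f(x) = x³ + 2x² + 6x - 2
f'(x) = 3x² + 4x + 6
x₀ = 2.3

Newton-Raphson formula: x_{n+1} = x_n - f(x_n)/f'(x_n)

Iteration 1:
  f(2.300000) = 34.547000
  f'(2.300000) = 31.070000
  x_1 = 2.300000 - 34.547000/31.070000 = 1.188091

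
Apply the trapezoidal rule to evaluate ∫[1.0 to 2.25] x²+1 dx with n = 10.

f(x) = x²+1
a = 1.0, b = 2.25, n = 10
h = (b - a)/n = 0.125000

Trapezoidal rule: (h/2)[f(x₀) + 2f(x₁) + 2f(x₂) + ... + f(xₙ)]

x_0 = 1.0000, f(x_0) = 2.000000, coefficient = 1
x_1 = 1.1250, f(x_1) = 2.265625, coefficient = 2
x_2 = 1.2500, f(x_2) = 2.562500, coefficient = 2
x_3 = 1.3750, f(x_3) = 2.890625, coefficient = 2
x_4 = 1.5000, f(x_4) = 3.250000, coefficient = 2
x_5 = 1.6250, f(x_5) = 3.640625, coefficient = 2
x_6 = 1.7500, f(x_6) = 4.062500, coefficient = 2
x_7 = 1.8750, f(x_7) = 4.515625, coefficient = 2
x_8 = 2.0000, f(x_8) = 5.000000, coefficient = 2
x_9 = 2.1250, f(x_9) = 5.515625, coefficient = 2
x_10 = 2.2500, f(x_10) = 6.062500, coefficient = 1

I ≈ (0.125000/2) × 75.468750 = 4.716797
Exact value: 4.713542
Error: 0.003255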